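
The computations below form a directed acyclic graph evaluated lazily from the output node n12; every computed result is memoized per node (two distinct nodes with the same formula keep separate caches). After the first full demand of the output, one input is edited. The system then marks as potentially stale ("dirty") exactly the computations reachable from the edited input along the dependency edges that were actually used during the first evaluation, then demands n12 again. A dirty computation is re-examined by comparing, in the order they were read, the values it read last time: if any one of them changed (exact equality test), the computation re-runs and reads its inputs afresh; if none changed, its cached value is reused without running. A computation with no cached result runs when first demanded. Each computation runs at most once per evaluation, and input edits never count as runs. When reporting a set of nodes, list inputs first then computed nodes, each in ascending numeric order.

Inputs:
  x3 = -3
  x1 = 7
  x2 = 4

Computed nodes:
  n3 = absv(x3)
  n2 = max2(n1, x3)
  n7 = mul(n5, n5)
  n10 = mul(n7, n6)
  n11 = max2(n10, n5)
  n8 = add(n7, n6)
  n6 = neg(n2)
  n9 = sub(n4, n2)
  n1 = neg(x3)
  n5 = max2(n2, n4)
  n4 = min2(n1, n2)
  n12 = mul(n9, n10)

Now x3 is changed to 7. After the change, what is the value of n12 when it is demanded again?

Demanding n12 again yields 4802.

First demand of the output computes:
  n1 = neg(-3) = 3
  n2 = max2(3, -3) = 3
  n4 = min2(3, 3) = 3
  n5 = max2(3, 3) = 3
  n6 = neg(3) = -3
  n7 = mul(3, 3) = 9
  n9 = sub(3, 3) = 0
  n10 = mul(9, -3) = -27
  n12 = mul(0, -27) = 0

After the edit, cleaning proceeds:
  n1: a read changed (x3 -3->7) — executes, giving -7.
  n2: a read changed (n1 3->-7; x3 -3->7) — executes, giving 7.
  n4: a read changed (n1 3->-7; n2 3->7) — executes, giving -7.
  n5: a read changed (n2 3->7; n4 3->-7) — executes, giving 7.
  n6: a read changed (n2 3->7) — executes, giving -7.
  n7: a read changed (n5 3->7; n5 3->7) — executes, giving 49.
  n9: a read changed (n4 3->-7; n2 3->7) — executes, giving -14.
  n10: a read changed (n7 9->49; n6 -3->-7) — executes, giving -343.
  n12: a read changed (n9 0->-14; n10 -27->-343) — executes, giving 4802.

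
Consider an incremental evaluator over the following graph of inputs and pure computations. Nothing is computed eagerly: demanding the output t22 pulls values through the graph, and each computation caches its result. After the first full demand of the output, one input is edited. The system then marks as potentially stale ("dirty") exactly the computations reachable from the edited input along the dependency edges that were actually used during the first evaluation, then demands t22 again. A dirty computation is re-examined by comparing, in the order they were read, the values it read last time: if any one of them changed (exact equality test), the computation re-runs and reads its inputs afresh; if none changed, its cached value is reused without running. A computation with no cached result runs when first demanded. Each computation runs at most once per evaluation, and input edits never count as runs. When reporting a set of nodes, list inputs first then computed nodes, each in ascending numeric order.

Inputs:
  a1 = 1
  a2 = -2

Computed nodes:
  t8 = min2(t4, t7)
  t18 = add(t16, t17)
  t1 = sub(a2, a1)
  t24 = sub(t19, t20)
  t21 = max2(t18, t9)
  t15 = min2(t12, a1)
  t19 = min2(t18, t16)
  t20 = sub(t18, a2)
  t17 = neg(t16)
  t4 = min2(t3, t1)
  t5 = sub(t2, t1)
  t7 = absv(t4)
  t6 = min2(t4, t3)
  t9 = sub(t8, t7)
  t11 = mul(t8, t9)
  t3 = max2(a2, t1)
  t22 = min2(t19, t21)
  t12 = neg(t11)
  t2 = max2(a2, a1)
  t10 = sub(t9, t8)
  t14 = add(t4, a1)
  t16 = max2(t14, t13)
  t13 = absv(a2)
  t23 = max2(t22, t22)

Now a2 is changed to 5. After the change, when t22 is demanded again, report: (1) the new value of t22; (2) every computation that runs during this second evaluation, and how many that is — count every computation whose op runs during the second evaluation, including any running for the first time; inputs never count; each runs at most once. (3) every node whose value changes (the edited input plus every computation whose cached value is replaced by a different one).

t22 now evaluates to 0.
Run set: t1, t3, t4, t7, t8, t9, t13, t14, t16, t17, t18, t19, t21 (13 run).
Changed values: a2, t1, t3, t4, t7, t8, t9, t13, t14, t16, t17.
The important point: at t22 every value read last time is unchanged, so the dirty flag clears without a run.

Initial pass — values computed on the first demand:
  t1 = sub(-2, 1) = -3
  t3 = max2(-2, -3) = -2
  t4 = min2(-2, -3) = -3
  t7 = absv(-3) = 3
  t8 = min2(-3, 3) = -3
  t9 = sub(-3, 3) = -6
  t13 = absv(-2) = 2
  t14 = add(-3, 1) = -2
  t16 = max2(-2, 2) = 2
  t17 = neg(2) = -2
  t18 = add(2, -2) = 0
  t19 = min2(0, 2) = 0
  t21 = max2(0, -6) = 0
  t22 = min2(0, 0) = 0

Second demand — change propagation:
  t1: re-runs because a2 -2->5; new result 4.
  t3: re-runs because a2 -2->5; t1 -3->4; new result 5.
  t4: re-runs because t3 -2->5; t1 -3->4; new result 4.
  t7: re-runs because t4 -3->4; new result 4.
  t8: re-runs because t4 -3->4; t7 3->4; new result 4.
  t9: re-runs because t8 -3->4; t7 3->4; new result 0.
  t13: re-runs because a2 -2->5; new result 5.
  t14: re-runs because t4 -3->4; new result 5.
  t16: re-runs because t14 -2->5; t13 2->5; new result 5.
  t17: re-runs because t16 2->5; new result -5.
  t18: re-runs because t16 2->5; t17 -2->-5; new result 0 (unchanged).
  t19: re-runs because t16 2->5; new result 0 (unchanged).
  t21: re-runs because t9 -6->0; new result 0 (unchanged).
  t22: re-examined; everything it read last time is the same (t19 unchanged, t21 unchanged) — cache 0 kept, no run.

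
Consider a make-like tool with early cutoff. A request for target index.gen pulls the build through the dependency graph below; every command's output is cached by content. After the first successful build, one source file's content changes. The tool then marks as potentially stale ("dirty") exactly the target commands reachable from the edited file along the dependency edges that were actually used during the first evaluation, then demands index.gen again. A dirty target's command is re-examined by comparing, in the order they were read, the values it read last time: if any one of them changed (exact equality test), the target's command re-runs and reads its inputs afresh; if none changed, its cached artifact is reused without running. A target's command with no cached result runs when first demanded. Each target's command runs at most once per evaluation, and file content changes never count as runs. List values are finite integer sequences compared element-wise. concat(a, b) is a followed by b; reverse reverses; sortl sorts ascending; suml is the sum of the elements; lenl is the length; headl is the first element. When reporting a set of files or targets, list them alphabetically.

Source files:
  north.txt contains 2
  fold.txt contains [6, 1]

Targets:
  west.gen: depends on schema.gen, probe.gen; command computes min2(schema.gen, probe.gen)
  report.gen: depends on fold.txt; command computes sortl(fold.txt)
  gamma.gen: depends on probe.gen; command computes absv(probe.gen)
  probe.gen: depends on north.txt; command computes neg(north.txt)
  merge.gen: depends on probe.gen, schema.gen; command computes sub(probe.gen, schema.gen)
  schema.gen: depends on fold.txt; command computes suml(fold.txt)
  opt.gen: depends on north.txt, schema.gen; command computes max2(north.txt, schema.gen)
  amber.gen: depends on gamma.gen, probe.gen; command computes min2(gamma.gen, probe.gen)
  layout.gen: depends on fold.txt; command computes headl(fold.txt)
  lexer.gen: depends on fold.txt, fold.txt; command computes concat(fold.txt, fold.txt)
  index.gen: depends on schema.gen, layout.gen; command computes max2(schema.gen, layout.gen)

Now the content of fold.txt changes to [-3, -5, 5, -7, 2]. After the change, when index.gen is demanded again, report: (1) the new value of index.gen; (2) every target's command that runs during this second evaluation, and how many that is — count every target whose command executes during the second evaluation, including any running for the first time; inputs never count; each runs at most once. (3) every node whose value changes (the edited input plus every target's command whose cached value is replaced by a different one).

Demanding index.gen again yields -3.
3 target commands run: index.gen, layout.gen, schema.gen.
The nodes whose values change: fold.txt, index.gen, layout.gen, schema.gen.

First demand of the output computes:
  layout.gen = headl([6, 1]) = 6
  schema.gen = suml([6, 1]) = 7
  index.gen = max2(7, 6) = 7

After the edit, cleaning proceeds:
  layout.gen: a read changed (fold.txt [6, 1]->[-3, -5, 5, -7, 2]) — executes, giving -3.
  schema.gen: a read changed (fold.txt [6, 1]->[-3, -5, 5, -7, 2]) — executes, giving -8.
  index.gen: a read changed (schema.gen 7->-8; layout.gen 6->-3) — executes, giving -3.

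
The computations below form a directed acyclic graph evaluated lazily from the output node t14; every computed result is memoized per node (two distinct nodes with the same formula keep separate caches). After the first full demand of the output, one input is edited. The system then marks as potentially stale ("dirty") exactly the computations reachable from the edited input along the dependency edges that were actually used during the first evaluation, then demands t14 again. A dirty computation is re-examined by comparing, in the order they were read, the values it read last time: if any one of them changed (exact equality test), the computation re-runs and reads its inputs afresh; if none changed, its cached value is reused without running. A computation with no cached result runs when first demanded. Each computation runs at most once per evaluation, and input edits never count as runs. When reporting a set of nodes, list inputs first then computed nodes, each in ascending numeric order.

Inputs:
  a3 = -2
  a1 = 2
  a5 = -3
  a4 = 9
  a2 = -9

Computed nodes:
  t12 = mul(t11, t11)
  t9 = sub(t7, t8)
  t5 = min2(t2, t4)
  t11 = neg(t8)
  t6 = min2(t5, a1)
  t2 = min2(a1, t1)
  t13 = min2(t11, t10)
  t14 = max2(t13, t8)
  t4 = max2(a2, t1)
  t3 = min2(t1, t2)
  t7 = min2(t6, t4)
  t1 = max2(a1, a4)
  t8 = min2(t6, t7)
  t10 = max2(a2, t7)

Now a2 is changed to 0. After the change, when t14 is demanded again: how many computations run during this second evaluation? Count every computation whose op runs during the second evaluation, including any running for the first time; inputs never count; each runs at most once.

First demand of the output computes:
  t1 = max2(2, 9) = 9
  t2 = min2(2, 9) = 2
  t4 = max2(-9, 9) = 9
  t5 = min2(2, 9) = 2
  t6 = min2(2, 2) = 2
  t7 = min2(2, 9) = 2
  t8 = min2(2, 2) = 2
  t10 = max2(-9, 2) = 2
  t11 = neg(2) = -2
  t13 = min2(-2, 2) = -2
  t14 = max2(-2, 2) = 2

After the edit, cleaning proceeds:
  t4: a read changed (a2 -9->0) — executes, giving 9 — identical to its old value.
  t5: dirty, but its reads are unchanged (t2 unchanged, t4 unchanged); cached 2 stands.
  t6: dirty, but its reads are unchanged (t5 unchanged, a1 unchanged); cached 2 stands.
  t7: dirty, but its reads are unchanged (t6 unchanged, t4 unchanged); cached 2 stands.
  t8: dirty, but its reads are unchanged (t6 unchanged, t7 unchanged); cached 2 stands.
  t10: a read changed (a2 -9->0) — executes, giving 2 — identical to its old value.
  t11: dirty, but its reads are unchanged (t8 unchanged); cached -2 stands.
  t13: dirty, but its reads are unchanged (t11 unchanged, t10 unchanged); cached -2 stands.
  t14: dirty, but its reads are unchanged (t13 unchanged, t8 unchanged); cached 2 stands.

Note where the cutoff bites: t5 is checked, finds nothing changed, and keeps its cache.

2 computations run: t4, t10.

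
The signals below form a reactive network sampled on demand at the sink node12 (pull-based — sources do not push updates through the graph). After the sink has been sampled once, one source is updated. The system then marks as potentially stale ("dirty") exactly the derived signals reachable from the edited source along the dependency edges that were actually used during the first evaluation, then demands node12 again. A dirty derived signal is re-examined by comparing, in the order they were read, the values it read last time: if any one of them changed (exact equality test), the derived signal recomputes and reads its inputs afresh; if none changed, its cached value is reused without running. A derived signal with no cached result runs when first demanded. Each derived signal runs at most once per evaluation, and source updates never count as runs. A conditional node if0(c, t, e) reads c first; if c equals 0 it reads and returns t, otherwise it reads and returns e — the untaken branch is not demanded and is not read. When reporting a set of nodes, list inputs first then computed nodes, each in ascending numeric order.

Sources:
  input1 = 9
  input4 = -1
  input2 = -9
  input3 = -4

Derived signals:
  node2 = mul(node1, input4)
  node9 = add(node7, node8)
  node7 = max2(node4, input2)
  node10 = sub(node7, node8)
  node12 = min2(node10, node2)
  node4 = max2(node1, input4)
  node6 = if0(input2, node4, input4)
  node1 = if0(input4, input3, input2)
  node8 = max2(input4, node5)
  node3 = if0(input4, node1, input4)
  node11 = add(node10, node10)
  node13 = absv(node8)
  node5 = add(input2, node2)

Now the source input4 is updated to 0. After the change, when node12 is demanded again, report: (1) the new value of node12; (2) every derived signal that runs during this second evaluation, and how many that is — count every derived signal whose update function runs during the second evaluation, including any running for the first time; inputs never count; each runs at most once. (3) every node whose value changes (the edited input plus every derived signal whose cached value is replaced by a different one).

node12 now evaluates to 0.
Run set: node1, node2, node4, node5, node7, node8, node10, node12 (8 run).
Changed values: input4, node1, node2, node4, node5, node7, node10, node12.

Initial pass — values computed on the first demand:
  node1 = if0(input4=-1 -> else branch input2) = -9
  node2 = mul(-9, -1) = 9
  node4 = max2(-9, -1) = -1
  node5 = add(-9, 9) = 0
  node7 = max2(-1, -9) = -1
  node8 = max2(-1, 0) = 0
  node10 = sub(-1, 0) = -1
  node12 = min2(-1, 9) = -1

Second demand — change propagation:
  node1: re-runs because input4 -1->0; new result -4.
  node2: re-runs because node1 -9->-4; input4 -1->0; new result 0.
  node4: re-runs because node1 -9->-4; input4 -1->0; new result 0.
  node5: re-runs because node2 9->0; new result -9.
  node7: re-runs because node4 -1->0; new result 0.
  node8: re-runs because input4 -1->0; node5 0->-9; new result 0 (unchanged).
  node10: re-runs because node7 -1->0; new result 0.
  node12: re-runs because node10 -1->0; node2 9->0; new result 0.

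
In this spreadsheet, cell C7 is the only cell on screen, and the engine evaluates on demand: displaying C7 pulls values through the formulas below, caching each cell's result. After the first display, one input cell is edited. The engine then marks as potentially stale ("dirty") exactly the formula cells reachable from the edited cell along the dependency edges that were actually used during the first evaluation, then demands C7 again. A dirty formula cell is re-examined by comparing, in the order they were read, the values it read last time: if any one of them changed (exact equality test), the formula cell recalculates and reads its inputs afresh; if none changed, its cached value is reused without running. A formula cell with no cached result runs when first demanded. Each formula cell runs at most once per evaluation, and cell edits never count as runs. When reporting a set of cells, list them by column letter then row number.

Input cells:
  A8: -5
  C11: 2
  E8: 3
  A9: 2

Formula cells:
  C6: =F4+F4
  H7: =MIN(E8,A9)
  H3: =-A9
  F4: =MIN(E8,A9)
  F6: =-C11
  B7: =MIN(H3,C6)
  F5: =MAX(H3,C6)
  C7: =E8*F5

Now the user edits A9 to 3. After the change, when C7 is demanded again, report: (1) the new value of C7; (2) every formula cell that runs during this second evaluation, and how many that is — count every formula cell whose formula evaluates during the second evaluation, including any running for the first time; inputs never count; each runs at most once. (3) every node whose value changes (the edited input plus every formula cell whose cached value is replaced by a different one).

Initial pass — values computed on the first demand:
  F4 = MIN(3, 2) = 2
  C6 = 2 + 2 = 4
  H3 = -(2) = -2
  F5 = MAX(-2, 4) = 4
  C7 = 3 * 4 = 12

Second demand — change propagation:
  F4: re-runs because A9 2->3; new result 3.
  C6: re-runs because F4 2->3; F4 2->3; new result 6.
  H3: re-runs because A9 2->3; new result -3.
  F5: re-runs because H3 -2->-3; C6 4->6; new result 6.
  C7: re-runs because F5 4->6; new result 18.

C7 now evaluates to 18.
Run set: C6, C7, F4, F5, H3 (5 run).
Changed values: A9, C6, C7, F4, F5, H3.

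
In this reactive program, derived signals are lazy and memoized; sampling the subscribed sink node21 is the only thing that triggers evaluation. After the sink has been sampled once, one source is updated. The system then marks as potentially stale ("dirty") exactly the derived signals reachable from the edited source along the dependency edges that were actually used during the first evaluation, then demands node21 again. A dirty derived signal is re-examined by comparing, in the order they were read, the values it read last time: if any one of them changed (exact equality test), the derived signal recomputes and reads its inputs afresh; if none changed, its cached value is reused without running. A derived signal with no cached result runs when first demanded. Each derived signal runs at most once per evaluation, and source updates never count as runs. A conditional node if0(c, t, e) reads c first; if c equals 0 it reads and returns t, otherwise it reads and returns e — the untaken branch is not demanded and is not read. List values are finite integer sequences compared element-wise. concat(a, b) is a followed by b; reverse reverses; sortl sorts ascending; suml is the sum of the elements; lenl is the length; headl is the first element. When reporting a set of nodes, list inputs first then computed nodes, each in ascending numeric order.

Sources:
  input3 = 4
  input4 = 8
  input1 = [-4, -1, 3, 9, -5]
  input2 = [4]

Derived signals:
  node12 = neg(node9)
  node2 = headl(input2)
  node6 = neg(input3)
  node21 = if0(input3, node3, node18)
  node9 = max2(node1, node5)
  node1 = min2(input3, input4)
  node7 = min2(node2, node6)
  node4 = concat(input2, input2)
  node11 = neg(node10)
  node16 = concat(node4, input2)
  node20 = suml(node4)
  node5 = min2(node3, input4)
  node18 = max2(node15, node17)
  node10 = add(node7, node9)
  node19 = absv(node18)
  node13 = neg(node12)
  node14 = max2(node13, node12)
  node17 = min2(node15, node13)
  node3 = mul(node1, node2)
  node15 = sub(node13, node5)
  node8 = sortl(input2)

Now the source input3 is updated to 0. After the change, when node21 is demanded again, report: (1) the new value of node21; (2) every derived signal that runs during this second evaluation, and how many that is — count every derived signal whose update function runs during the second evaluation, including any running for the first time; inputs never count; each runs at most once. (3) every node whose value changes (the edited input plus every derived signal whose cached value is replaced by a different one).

Demanding node21 again yields 0.
3 derived signals run: node1, node3, node21.
The nodes whose values change: input3, node1, node3.
Note the branch switch — demand abandons node5, node9, node12, node13, node15, node17, node18, which are never re-examined.

First demand of the output computes:
  node1 = min2(4, 8) = 4
  node2 = headl([4]) = 4
  node3 = mul(4, 4) = 16
  node5 = min2(16, 8) = 8
  node9 = max2(4, 8) = 8
  node12 = neg(8) = -8
  node13 = neg(-8) = 8
  node15 = sub(8, 8) = 0
  node17 = min2(0, 8) = 0
  node18 = max2(0, 0) = 0
  node21 = if0(input3=4 -> else branch node18) = 0

After the edit, cleaning proceeds:
  node1: a read changed (input3 4->0) — executes, giving 0.
  node3: a read changed (node1 4->0) — executes, giving 0.
  node5: stays stale; no demand reaches it after the flip.
  node9: stays stale; no demand reaches it after the flip.
  node12: stays stale; no demand reaches it after the flip.
  node13: stays stale; no demand reaches it after the flip.
  node15: stays stale; no demand reaches it after the flip.
  node17: stays stale; no demand reaches it after the flip.
  node18: stays stale; no demand reaches it after the flip.
  node21: a read changed (input3 4->0) — executes, giving 0 — identical to its old value.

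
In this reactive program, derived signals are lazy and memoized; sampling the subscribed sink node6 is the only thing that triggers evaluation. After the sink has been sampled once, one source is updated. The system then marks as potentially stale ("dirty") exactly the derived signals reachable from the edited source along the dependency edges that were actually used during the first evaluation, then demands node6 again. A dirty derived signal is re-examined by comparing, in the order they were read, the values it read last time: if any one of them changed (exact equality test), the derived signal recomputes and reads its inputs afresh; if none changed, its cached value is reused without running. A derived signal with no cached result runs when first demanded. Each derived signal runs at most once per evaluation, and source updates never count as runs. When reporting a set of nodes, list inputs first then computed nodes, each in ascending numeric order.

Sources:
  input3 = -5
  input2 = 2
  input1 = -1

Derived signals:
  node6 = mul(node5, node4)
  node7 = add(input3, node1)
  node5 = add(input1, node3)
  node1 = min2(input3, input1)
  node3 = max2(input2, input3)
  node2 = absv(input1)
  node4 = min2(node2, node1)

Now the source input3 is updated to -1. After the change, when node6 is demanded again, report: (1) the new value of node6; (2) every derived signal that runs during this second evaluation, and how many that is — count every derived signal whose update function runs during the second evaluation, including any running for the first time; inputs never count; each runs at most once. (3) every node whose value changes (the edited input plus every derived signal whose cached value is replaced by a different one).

Demanding node6 again yields -1.
4 derived signals run: node1, node3, node4, node6.
The nodes whose values change: input3, node1, node4, node6.
Note where the cutoff bites: node5 is checked, finds nothing changed, and keeps its cache.

First demand of the output computes:
  node1 = min2(-5, -1) = -5
  node2 = absv(-1) = 1
  node3 = max2(2, -5) = 2
  node4 = min2(1, -5) = -5
  node5 = add(-1, 2) = 1
  node6 = mul(1, -5) = -5

After the edit, cleaning proceeds:
  node1: a read changed (input3 -5->-1) — executes, giving -1.
  node3: a read changed (input3 -5->-1) — executes, giving 2 — identical to its old value.
  node4: a read changed (node1 -5->-1) — executes, giving -1.
  node5: dirty, but its reads are unchanged (input1 unchanged, node3 unchanged); cached 1 stands.
  node6: a read changed (node4 -5->-1) — executes, giving -1.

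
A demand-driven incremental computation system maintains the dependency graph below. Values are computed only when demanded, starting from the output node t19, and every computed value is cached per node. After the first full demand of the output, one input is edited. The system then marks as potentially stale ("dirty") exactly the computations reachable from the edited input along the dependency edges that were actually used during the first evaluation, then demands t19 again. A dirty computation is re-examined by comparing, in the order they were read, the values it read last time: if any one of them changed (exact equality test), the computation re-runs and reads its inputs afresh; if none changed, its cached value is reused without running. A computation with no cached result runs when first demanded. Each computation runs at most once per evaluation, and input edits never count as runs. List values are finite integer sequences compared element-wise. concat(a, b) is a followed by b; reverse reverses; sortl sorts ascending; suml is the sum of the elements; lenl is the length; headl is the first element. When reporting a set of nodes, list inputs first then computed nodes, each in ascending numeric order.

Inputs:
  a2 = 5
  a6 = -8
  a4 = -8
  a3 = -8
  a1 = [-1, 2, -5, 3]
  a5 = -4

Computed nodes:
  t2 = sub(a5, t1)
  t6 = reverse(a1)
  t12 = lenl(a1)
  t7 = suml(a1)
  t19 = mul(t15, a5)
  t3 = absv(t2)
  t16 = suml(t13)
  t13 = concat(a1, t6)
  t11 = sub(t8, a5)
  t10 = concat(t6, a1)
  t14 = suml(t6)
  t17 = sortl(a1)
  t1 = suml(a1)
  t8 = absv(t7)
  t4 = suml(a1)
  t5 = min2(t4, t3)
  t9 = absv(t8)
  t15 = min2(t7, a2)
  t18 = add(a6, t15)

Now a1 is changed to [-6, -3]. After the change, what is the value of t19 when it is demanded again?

First evaluation (everything demanded from the output):
  t7 = suml([-1, 2, -5, 3]) = -1
  t15 = min2(-1, 5) = -1
  t19 = mul(-1, -4) = 4

Propagation after the edit:
  t7: runs — a1 [-1, 2, -5, 3]->[-6, -3]; result -9.
  t15: runs — t7 -1->-9; result -9.
  t19: runs — t15 -1->-9; result 36.

New value of t19: 36.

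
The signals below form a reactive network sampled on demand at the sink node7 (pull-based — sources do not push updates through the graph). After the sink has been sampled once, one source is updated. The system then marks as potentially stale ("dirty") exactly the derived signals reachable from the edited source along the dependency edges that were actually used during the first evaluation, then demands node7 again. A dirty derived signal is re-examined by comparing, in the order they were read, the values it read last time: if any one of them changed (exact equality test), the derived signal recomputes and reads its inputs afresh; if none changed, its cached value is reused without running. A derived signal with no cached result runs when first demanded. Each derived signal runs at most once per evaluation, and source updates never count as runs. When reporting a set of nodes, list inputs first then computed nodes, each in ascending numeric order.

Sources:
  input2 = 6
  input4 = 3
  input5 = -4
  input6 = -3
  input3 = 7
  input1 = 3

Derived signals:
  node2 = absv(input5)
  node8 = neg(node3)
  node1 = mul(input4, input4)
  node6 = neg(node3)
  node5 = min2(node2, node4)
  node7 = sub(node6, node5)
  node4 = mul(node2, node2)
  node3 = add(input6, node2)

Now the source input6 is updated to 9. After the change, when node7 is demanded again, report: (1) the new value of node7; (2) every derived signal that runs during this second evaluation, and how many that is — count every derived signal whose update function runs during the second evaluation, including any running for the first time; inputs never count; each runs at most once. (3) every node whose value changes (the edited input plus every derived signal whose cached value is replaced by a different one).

Initial pass — values computed on the first demand:
  node2 = absv(-4) = 4
  node3 = add(-3, 4) = 1
  node4 = mul(4, 4) = 16
  node5 = min2(4, 16) = 4
  node6 = neg(1) = -1
  node7 = sub(-1, 4) = -5

Second demand — change propagation:
  node3: re-runs because input6 -3->9; new result 13.
  node6: re-runs because node3 1->13; new result -13.
  node7: re-runs because node6 -1->-13; new result -17.

node7 now evaluates to -17.
Run set: node3, node6, node7 (3 run).
Changed values: input6, node3, node6, node7.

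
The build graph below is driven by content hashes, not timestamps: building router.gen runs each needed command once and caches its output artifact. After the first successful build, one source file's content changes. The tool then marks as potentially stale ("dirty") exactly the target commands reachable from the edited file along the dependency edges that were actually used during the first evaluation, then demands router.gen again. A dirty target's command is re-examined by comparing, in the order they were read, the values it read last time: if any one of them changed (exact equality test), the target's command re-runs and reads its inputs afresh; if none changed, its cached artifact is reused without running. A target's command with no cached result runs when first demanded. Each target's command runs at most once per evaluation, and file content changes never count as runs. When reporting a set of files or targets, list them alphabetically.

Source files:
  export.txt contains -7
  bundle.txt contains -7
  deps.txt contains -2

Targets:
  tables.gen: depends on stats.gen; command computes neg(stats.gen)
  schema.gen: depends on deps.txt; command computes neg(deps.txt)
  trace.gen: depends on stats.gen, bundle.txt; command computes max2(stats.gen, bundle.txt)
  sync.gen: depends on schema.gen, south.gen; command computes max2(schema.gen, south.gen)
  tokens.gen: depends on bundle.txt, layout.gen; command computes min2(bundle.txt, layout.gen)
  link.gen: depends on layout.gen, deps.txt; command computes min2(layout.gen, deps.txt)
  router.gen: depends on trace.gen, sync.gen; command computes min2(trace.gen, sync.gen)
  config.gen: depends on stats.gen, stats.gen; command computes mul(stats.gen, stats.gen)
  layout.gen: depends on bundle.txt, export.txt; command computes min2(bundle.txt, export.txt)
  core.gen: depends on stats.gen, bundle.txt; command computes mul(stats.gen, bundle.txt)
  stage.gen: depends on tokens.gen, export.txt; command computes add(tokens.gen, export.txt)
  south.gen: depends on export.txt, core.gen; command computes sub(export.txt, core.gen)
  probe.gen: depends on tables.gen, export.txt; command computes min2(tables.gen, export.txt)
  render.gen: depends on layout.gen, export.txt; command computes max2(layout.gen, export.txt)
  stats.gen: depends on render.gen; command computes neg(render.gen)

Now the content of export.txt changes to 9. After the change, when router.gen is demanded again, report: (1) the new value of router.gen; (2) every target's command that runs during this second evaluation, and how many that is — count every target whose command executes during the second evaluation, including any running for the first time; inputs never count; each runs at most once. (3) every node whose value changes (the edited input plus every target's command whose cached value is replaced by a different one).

Initial pass — values computed on the first demand:
  layout.gen = min2(-7, -7) = -7
  render.gen = max2(-7, -7) = -7
  schema.gen = neg(-2) = 2
  stats.gen = neg(-7) = 7
  core.gen = mul(7, -7) = -49
  south.gen = sub(-7, -49) = 42
  sync.gen = max2(2, 42) = 42
  trace.gen = max2(7, -7) = 7
  router.gen = min2(7, 42) = 7

Second demand — change propagation:
  layout.gen: re-runs because export.txt -7->9; new result -7 (unchanged).
  render.gen: re-runs because export.txt -7->9; new result 9.
  stats.gen: re-runs because render.gen -7->9; new result -9.
  core.gen: re-runs because stats.gen 7->-9; new result 63.
  south.gen: re-runs because export.txt -7->9; core.gen -49->63; new result -54.
  sync.gen: re-runs because south.gen 42->-54; new result 2.
  trace.gen: re-runs because stats.gen 7->-9; new result -7.
  router.gen: re-runs because trace.gen 7->-7; sync.gen 42->2; new result -7.

router.gen now evaluates to -7.
Run set: core.gen, layout.gen, render.gen, router.gen, south.gen, stats.gen, sync.gen, trace.gen (8 run).
Changed values: core.gen, export.txt, render.gen, router.gen, south.gen, stats.gen, sync.gen, trace.gen.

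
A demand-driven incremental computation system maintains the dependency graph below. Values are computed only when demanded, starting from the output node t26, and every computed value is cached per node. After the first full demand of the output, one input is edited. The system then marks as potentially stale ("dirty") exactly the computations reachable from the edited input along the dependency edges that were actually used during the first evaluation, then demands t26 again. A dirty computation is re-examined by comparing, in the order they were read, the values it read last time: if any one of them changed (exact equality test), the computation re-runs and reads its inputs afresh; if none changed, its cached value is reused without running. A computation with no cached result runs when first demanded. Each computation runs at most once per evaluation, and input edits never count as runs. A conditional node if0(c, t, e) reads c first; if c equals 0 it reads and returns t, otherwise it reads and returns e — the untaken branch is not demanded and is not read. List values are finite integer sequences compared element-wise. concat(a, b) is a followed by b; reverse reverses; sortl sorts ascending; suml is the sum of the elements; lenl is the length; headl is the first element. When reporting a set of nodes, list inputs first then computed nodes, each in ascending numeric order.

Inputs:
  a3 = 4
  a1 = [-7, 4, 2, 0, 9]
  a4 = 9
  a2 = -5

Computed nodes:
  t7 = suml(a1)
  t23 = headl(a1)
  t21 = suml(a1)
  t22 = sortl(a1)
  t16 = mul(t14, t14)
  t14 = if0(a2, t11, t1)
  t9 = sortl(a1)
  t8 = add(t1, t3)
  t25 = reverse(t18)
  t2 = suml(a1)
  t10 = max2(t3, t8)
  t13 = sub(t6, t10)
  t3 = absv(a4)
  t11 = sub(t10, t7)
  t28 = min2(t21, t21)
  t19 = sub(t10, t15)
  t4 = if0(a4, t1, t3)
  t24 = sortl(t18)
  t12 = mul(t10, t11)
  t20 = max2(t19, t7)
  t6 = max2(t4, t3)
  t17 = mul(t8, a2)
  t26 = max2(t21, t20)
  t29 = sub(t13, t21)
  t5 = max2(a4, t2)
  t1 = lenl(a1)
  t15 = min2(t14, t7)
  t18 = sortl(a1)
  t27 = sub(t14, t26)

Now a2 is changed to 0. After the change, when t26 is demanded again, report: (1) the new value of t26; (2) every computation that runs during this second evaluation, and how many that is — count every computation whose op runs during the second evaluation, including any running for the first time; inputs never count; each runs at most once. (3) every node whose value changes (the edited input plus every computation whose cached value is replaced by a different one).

New value of t26: 8.
Computations that run: t11, t14, t15, t19, t20, t26 — 6 in total.
Values that change: a2, t14, t15, t19, t20, t26.
Key observation: a condition flipped, so demand reaches new nodes — t11 runs for the first time.

First evaluation (everything demanded from the output):
  t1 = lenl([-7, 4, 2, 0, 9]) = 5
  t3 = absv(9) = 9
  t7 = suml([-7, 4, 2, 0, 9]) = 8
  t8 = add(5, 9) = 14
  t10 = max2(9, 14) = 14
  t14 = if0(a2=-5 -> else branch t1) = 5
  t15 = min2(5, 8) = 5
  t19 = sub(14, 5) = 9
  t20 = max2(9, 8) = 9
  t21 = suml([-7, 4, 2, 0, 9]) = 8
  t26 = max2(8, 9) = 9

Propagation after the edit:
  t11: demanded for the first time — runs, produces 6.
  t14: runs — a2 -5->0; result 6.
  t15: runs — t14 5->6; result 6.
  t19: runs — t15 5->6; result 8.
  t20: runs — t19 9->8; result 8.
  t26: runs — t20 9->8; result 8.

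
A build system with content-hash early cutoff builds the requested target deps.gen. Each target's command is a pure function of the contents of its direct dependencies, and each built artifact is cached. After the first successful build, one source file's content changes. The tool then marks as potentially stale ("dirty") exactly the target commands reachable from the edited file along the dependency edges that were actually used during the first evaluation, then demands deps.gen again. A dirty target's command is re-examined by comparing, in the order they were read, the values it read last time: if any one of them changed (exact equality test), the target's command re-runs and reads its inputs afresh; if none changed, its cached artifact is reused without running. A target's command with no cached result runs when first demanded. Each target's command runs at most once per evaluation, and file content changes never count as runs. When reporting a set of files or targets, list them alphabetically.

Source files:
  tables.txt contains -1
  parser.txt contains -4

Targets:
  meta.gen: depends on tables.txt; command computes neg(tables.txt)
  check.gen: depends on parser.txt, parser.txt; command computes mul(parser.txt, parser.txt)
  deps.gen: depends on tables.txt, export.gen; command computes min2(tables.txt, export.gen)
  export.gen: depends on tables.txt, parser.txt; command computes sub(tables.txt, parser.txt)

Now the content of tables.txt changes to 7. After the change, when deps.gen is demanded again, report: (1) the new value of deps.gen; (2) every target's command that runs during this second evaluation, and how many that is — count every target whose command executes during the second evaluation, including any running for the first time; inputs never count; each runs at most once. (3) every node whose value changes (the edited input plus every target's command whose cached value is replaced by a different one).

First evaluation (everything demanded from the output):
  export.gen = sub(-1, -4) = 3
  deps.gen = min2(-1, 3) = -1

Propagation after the edit:
  export.gen: runs — tables.txt -1->7; result 11.
  deps.gen: runs — tables.txt -1->7; export.gen 3->11; result 7.

New value of deps.gen: 7.
Target commands that run: deps.gen, export.gen — 2 in total.
Values that change: deps.gen, export.gen, tables.txt.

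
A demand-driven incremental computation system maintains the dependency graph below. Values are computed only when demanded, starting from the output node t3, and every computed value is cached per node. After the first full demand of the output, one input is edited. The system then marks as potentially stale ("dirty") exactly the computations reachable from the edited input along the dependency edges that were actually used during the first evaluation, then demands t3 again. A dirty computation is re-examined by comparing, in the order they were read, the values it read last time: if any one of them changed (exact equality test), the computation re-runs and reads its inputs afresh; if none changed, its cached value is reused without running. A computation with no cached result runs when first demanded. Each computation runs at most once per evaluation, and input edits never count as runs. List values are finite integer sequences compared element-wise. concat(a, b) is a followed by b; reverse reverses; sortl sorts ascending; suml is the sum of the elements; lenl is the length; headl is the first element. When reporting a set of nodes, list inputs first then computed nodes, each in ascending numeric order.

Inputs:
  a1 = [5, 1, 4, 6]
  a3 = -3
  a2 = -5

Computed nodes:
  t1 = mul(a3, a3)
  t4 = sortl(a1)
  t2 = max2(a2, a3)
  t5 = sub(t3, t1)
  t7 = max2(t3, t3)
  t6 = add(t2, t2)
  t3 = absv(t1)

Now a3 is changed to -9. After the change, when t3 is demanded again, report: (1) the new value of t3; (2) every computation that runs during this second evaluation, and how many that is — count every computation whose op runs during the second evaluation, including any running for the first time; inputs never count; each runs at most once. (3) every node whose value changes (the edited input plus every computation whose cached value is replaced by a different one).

New value of t3: 81.
Computations that run: t1, t3 — 2 in total.
Values that change: a3, t1, t3.

First evaluation (everything demanded from the output):
  t1 = mul(-3, -3) = 9
  t3 = absv(9) = 9

Propagation after the edit:
  t1: runs — a3 -3->-9; a3 -3->-9; result 81.
  t3: runs — t1 9->81; result 81.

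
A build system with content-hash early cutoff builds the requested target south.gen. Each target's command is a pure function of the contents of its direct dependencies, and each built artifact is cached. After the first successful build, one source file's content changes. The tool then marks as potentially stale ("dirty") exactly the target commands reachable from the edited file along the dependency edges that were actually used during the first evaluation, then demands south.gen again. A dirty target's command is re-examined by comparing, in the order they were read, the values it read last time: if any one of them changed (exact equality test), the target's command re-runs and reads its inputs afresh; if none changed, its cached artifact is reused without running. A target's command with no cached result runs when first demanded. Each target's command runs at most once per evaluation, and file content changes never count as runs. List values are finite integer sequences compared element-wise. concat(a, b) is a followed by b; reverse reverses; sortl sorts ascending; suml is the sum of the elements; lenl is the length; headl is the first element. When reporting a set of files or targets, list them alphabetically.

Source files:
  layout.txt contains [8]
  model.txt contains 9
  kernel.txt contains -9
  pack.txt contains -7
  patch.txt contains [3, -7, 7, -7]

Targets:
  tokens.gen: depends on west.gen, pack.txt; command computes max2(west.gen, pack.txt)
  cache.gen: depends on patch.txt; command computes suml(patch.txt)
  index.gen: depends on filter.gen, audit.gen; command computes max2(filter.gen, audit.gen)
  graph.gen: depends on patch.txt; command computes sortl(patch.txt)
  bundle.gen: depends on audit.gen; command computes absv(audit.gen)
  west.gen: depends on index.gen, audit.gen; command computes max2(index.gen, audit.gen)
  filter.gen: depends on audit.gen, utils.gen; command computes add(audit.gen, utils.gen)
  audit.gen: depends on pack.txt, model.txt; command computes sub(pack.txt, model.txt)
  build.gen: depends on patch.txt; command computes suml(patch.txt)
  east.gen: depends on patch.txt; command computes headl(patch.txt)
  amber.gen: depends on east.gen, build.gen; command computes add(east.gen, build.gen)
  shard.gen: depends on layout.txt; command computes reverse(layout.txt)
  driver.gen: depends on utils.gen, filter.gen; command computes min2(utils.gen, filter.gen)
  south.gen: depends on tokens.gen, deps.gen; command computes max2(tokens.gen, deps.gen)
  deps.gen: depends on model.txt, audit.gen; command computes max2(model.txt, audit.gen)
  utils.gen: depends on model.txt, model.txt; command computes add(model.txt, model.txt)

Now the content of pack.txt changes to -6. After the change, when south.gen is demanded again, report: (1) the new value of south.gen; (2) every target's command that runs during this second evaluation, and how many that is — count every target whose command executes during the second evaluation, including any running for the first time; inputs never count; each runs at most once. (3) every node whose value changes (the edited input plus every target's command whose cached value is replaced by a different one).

New value of south.gen: 9.
Target commands that run: audit.gen, deps.gen, filter.gen, index.gen, south.gen, tokens.gen, west.gen — 7 in total.
Values that change: audit.gen, filter.gen, index.gen, pack.txt, tokens.gen, west.gen.

First evaluation (everything demanded from the output):
  audit.gen = sub(-7, 9) = -16
  deps.gen = max2(9, -16) = 9
  utils.gen = add(9, 9) = 18
  filter.gen = add(-16, 18) = 2
  index.gen = max2(2, -16) = 2
  west.gen = max2(2, -16) = 2
  tokens.gen = max2(2, -7) = 2
  south.gen = max2(2, 9) = 9

Propagation after the edit:
  audit.gen: runs — pack.txt -7->-6; result -15.
  deps.gen: runs — audit.gen -16->-15; result 9 (same value as before).
  filter.gen: runs — audit.gen -16->-15; result 3.
  index.gen: runs — filter.gen 2->3; audit.gen -16->-15; result 3.
  west.gen: runs — index.gen 2->3; audit.gen -16->-15; result 3.
  tokens.gen: runs — west.gen 2->3; pack.txt -7->-6; result 3.
  south.gen: runs — tokens.gen 2->3; result 9 (same value as before).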